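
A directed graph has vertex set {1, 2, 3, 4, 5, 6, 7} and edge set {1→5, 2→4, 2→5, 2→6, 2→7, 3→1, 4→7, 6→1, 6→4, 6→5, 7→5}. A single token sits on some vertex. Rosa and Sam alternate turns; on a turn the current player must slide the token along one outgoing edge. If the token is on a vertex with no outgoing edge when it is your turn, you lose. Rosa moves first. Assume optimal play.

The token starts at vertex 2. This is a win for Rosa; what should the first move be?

Move to 4.

Compute win/loss labels from the base case upward. A position with no move is L. Any other position is W if it can reach an L in one move, else L.
Every edge goes from a vertex to one that appears earlier in the order 5, 7, 4, 1, 6, 3, 2, so processing vertices in that order labels each vertex after all of its successors.
5: no outgoing edge → L
7: reaches L-position 5 → W
4: only reaches 7(W), which is W → L
1: reaches L-position 5 → W
6: reaches L-position 4 → W
3: only reaches 1(W), which is W → L
2: reaches L-position 4 → W
From 2, the L positions reachable in one move are: 4, 5. Any move reaching one of these is winning.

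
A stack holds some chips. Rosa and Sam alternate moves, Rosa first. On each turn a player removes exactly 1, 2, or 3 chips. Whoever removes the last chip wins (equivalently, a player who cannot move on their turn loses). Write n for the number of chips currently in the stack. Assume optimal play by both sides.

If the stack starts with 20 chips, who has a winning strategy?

Positions with no move are L. A position that does have a move is losing for the player to move precisely when every available move leads to a winning position for the opponent. Fill in the labels:
n=0: no move → L
n=1: W (go to 0, an L position)
n=2: W (go to 0, an L position)
n=3: W (go to 0, an L position)
n=4: L (options 3(W), 2(W), 1(W) are all W)
n=5: W (go to 4, an L position)
n=6: W (go to 4, an L position)
n=7: W (go to 4, an L position)
n=8: L (options 7(W), 6(W), 5(W) are all W)
n=9: W (go to 8, an L position)
n=10: W (go to 8, an L position)
n=11: W (go to 8, an L position)
n=12: L (options 11(W), 10(W), 9(W) are all W)
n=13: W (go to 12, an L position)
n=14: W (go to 12, an L position)
n=15: W (go to 12, an L position)
n=16: L (options 15(W), 14(W), 13(W) are all W)
n=17: W (go to 16, an L position)
n=18: W (go to 16, an L position)
n=19: W (go to 16, an L position)
n=20: L (options 19(W), 18(W), 17(W) are all W)
Every move from 20 reaches a W position, so the mover loses.

Sam wins.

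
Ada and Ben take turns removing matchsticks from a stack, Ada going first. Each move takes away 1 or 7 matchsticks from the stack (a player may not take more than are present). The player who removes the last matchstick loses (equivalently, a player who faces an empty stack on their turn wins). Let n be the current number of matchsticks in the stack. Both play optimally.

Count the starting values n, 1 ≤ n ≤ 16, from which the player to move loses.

8

Use the standard recursion: the mover wins at a terminal position; elsewhere, the mover wins exactly when some move hands the opponent an L position.
n=0: no move; the opponent has just taken the last matchstick and therefore loses → W
n=1: L (sole option 0(W) is W)
n=2: W (go to 1, an L position)
n=3: L (sole option 2(W) is W)
n=4: W (go to 3, an L position)
n=5: L (sole option 4(W) is W)
n=6: W (go to 5, an L position)
n=7: L (options 6(W), 0(W) are all W)
n=8: W (go to 7, an L position)
n=9: L (options 8(W), 2(W) are all W)
n=10: W (go to 9, an L position)
n=11: L (options 10(W), 4(W) are all W)
n=12: W (go to 11, an L position)
n=13: L (options 12(W), 6(W) are all W)
n=14: W (go to 13, an L position)
n=15: L (options 14(W), 8(W) are all W)
n=16: W (go to 15, an L position)
L entries with 1 ≤ n ≤ 16 (the range starts at n=1): n = 1, 3, 5, 7, 9, 11, 13, 15; that makes 8.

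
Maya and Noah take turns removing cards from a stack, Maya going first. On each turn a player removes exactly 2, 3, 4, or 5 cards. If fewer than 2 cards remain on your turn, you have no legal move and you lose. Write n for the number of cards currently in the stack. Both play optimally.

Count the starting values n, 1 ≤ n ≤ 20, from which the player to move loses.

Classify positions by backward induction: terminal positions (no move available) are L. From any other position, the mover wins iff some move reaches an L.
n=0: no move → L
n=1: no move → L
n=2: can move to 0, which is L ⇒ W
n=3: can move to 1, which is L ⇒ W
n=4: can move to 1, which is L ⇒ W
n=5: can move to 1, which is L ⇒ W
n=6: can move to 1, which is L ⇒ W
n=7: moves to 5(W), 4(W), 3(W), 2(W); every one is W ⇒ L
n=8: moves to 6(W), 5(W), 4(W), 3(W); every one is W ⇒ L
n=9: can move to 7, which is L ⇒ W
n=10: can move to 8, which is L ⇒ W
n=11: can move to 8, which is L ⇒ W
n=12: can move to 8, which is L ⇒ W
n=13: can move to 8, which is L ⇒ W
n=14: moves to 12(W), 11(W), 10(W), 9(W); every one is W ⇒ L
n=15: moves to 13(W), 12(W), 11(W), 10(W); every one is W ⇒ L
n=16: can move to 14, which is L ⇒ W
n=17: can move to 15, which is L ⇒ W
n=18: can move to 15, which is L ⇒ W
n=19: can move to 15, which is L ⇒ W
n=20: can move to 15, which is L ⇒ W
L entries with 1 ≤ n ≤ 20 (n=0 is outside the asked range and is not counted): n = 1, 7, 8, 14, 15; that makes 5.

5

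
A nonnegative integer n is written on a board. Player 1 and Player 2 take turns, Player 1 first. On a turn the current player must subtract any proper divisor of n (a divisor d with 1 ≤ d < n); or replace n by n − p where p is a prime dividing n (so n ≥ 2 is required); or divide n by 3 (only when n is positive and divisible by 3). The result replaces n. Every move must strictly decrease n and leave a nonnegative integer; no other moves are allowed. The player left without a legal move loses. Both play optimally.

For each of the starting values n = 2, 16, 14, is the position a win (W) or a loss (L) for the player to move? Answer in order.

2: W, 16: W, 14: L

Build the W/L table. Terminal = L. A non-terminal position is W if it has a move to some L; otherwise it is L.
n=0: no move → L
n=1: no move → L
n=2: reaches L-position 0 → W
n=3: reaches L-position 0 → W
n=4: only reaches 2(W), 3(W), all W → L
n=5: reaches L-position 0 → W
n=6: reaches L-position 4 → W
n=7: reaches L-position 0 → W
n=8: reaches L-position 4 → W
n=9: only reaches 3(W), 6(W), 8(W), all W → L
n=10: reaches L-position 9 → W
n=11: reaches L-position 0 → W
n=12: reaches L-position 4 → W
n=13: reaches L-position 0 → W
n=14: only reaches 7(W), 12(W), 13(W), all W → L
n=15: reaches L-position 14 → W
n=16: reaches L-position 14 → W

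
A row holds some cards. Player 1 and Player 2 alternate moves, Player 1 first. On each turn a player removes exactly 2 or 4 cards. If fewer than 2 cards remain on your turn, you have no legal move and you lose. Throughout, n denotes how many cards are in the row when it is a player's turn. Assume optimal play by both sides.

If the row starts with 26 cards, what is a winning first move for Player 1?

Build the W/L table. Terminal = L. A non-terminal position is W if it has a move to some L; otherwise it is L.
n=0: no move → L
n=1: no move → L
n=2: W (go to 0, an L position)
n=3: W (go to 1, an L position)
n=4: W (go to 0, an L position)
n=5: W (go to 1, an L position)
n=6: L (options 4(W), 2(W) are all W)
n=7: L (options 5(W), 3(W) are all W)
n=8: W (go to 6, an L position)
n=9: W (go to 7, an L position)
n=10: W (go to 6, an L position)
n=11: W (go to 7, an L position)
n=12: L (options 10(W), 8(W) are all W)
n=13: L (options 11(W), 9(W) are all W)
n=14: W (go to 12, an L position)
n=15: W (go to 13, an L position)
n=16: W (go to 12, an L position)
n=17: W (go to 13, an L position)
n=18: L (options 16(W), 14(W) are all W)
n=19: L (options 17(W), 15(W) are all W)
n=20: W (go to 18, an L position)
n=21: W (go to 19, an L position)
n=22: W (go to 18, an L position)
n=23: W (go to 19, an L position)
n=24: L (options 22(W), 20(W) are all W)
n=25: L (options 23(W), 21(W) are all W)
n=26: W (go to 24, an L position)
From 26, the L positions reachable in one move are: 24.

Remove 2, leaving 24.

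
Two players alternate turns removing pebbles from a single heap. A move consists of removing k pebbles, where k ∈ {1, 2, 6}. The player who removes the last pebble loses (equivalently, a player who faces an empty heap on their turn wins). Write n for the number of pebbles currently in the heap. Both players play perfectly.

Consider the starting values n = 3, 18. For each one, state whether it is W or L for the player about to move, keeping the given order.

Build the W/L table. Terminal = W. A non-terminal position is W if it has a move to some L; otherwise it is L.
n=0: no move; the opponent has just taken the last pebble and therefore loses → W
n=1: the only move is to 0(W), a W ⇒ L
n=2: can move to 1, which is L ⇒ W
n=3: can move to 1, which is L ⇒ W
n=4: moves to 3(W), 2(W); every one is W ⇒ L
n=5: can move to 4, which is L ⇒ W
n=6: can move to 4, which is L ⇒ W
n=7: can move to 1, which is L ⇒ W
n=8: moves to 7(W), 6(W), 2(W); every one is W ⇒ L
n=9: can move to 8, which is L ⇒ W
n=10: can move to 8, which is L ⇒ W
n=11: moves to 10(W), 9(W), 5(W); every one is W ⇒ L
n=12: can move to 11, which is L ⇒ W
n=13: can move to 11, which is L ⇒ W
n=14: can move to 8, which is L ⇒ W
n=15: moves to 14(W), 13(W), 9(W); every one is W ⇒ L
n=16: can move to 15, which is L ⇒ W
n=17: can move to 15, which is L ⇒ W
n=18: moves to 17(W), 16(W), 12(W); every one is W ⇒ L

3: W, 18: L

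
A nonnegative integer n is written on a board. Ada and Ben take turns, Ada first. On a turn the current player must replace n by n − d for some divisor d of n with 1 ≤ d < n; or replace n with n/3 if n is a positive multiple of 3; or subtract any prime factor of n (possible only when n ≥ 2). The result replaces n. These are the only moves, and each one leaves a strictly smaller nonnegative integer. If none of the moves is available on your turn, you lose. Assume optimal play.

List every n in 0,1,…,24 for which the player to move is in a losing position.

0, 1, 4, 9, 14, 20

Build the W/L table. Terminal = L. A non-terminal position is W if it has a move to some L; otherwise it is L.
n=0: no move → L
n=1: no move → L
n=2: →0(L), so W
n=3: →0(L), so W
n=4: →2(W), 3(W) — all W, so L
n=5: →0(L), so W
n=6: →4(L), so W
n=7: →0(L), so W
n=8: →4(L), so W
n=9: →3(W), 6(W), 8(W) — all W, so L
n=10: →9(L), so W
n=11: →0(L), so W
n=12: →4(L), so W
n=13: →0(L), so W
n=14: →7(W), 12(W), 13(W) — all W, so L
n=15: →14(L), so W
n=16: →14(L), so W
n=17: →0(L), so W
n=18: →9(L), so W
n=19: →0(L), so W
n=20: →10(W), 15(W), 16(W), 18(W), 19(W) — all W, so L
n=21: →14(L), so W
n=22: →20(L), so W
n=23: →0(L), so W
n=24: →20(L), so W
Reading off the rows marked L gives the requested list; there are 6 such values of n.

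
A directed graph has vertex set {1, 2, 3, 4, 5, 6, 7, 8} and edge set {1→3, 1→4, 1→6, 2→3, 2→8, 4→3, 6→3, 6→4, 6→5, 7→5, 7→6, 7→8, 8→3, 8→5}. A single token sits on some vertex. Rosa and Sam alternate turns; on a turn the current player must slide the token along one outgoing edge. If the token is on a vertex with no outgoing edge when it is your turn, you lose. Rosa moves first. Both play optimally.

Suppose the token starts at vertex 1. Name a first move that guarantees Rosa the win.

Move to 3.

Positions with no move are L. A position that does have a move is losing for the player to move precisely when every available move leads to a winning position for the opponent. Fill in the labels:
Every edge goes from a vertex to one that appears earlier in the order 3, 5, 8, 2, 4, 6, 7, 1, so processing vertices in that order labels each vertex after all of its successors.
3: no outgoing edge → L
5: no outgoing edge → L
8: →5(L), so W
2: →3(L), so W
4: →3(L), so W
6: →5(L), so W
7: →5(L), so W
1: →3(L), so W
From 1, the L positions reachable in one move are: 3.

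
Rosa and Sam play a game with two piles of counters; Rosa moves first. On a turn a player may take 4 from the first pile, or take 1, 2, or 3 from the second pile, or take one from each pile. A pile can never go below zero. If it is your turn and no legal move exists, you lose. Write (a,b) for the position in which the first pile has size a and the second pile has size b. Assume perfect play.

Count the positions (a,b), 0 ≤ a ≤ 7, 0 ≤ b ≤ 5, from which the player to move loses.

15

Positions with no move are L. A position that does have a move is losing for the player to move precisely when every available move leads to a winning position for the opponent. Fill in the labels:
Every move lowers a or b (never raises either), so fill the grid row by row in increasing a, and left to right within a row: each cell's successors are then already labelled.
      b=0  b=1  b=2  b=3  b=4  b=5
a=0:    L    W    W    W    L    W
a=1:    L    W    W    W    L    W
a=2:    L    W    W    W    L    W
a=3:    L    W    W    W    L    W
a=4:    W    W    L    W    W    W
a=5:    W    L    W    W    W    L
a=6:    W    L    W    W    W    L
a=7:    W    L    W    W    W    L
Cells with no legal move (terminal, hence L): (0,0), (1,0), (2,0), (3,0).
The remaining L cells, each justified by listing all of its moves:
(0,4): only reaches (0,3)(W), (0,2)(W), (0,1)(W), all W → L
(1,4): only reaches (1,3)(W), (1,2)(W), (1,1)(W), (0,3)(W), all W → L
(2,4): only reaches (2,3)(W), (2,2)(W), (2,1)(W), (1,3)(W), all W → L
(3,4): only reaches (3,3)(W), (3,2)(W), (3,1)(W), (2,3)(W), all W → L
(4,2): only reaches (0,2)(W), (4,1)(W), (4,0)(W), (3,1)(W), all W → L
(5,1): only reaches (1,1)(W), (5,0)(W), (4,0)(W), all W → L
(5,5): only reaches (1,5)(W), (5,4)(W), (5,3)(W), (5,2)(W), (4,4)(W), all W → L
(6,1): only reaches (2,1)(W), (6,0)(W), (5,0)(W), all W → L
(6,5): only reaches (2,5)(W), (6,4)(W), (6,3)(W), (6,2)(W), (5,4)(W), all W → L
(7,1): only reaches (3,1)(W), (7,0)(W), (6,0)(W), all W → L
(7,5): only reaches (3,5)(W), (7,4)(W), (7,3)(W), (7,2)(W), (6,4)(W), all W → L
Every other cell has at least one move into one of the L cells above, so it is W.
L cells per row: a=0: 2, a=1: 2, a=2: 2, a=3: 2, a=4: 1, a=5: 2, a=6: 2, a=7: 2; total 15.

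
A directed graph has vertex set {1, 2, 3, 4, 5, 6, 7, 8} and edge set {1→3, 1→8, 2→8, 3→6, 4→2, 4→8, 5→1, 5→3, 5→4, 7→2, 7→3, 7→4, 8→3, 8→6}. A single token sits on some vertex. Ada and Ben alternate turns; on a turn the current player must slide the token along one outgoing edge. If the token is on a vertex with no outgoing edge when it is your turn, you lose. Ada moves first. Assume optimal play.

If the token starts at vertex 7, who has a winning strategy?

Ada wins.

Label each position W (a win for the player to move) or L (a loss). A position with no legal move is L; any other position is W exactly when some move reaches an L, and L when every move reaches a W.
Every edge goes from a vertex to one that appears earlier in the order 6, 3, 8, 2, 4, 1, 7, 5, so processing vertices in that order labels each vertex after all of its successors.
6: no outgoing edge → L
3: can move to 6, which is L ⇒ W
8: can move to 6, which is L ⇒ W
2: the only move is to 8(W), a W ⇒ L
4: can move to 2, which is L ⇒ W
1: moves to 8(W), 3(W); every one is W ⇒ L
7: can move to 2, which is L ⇒ W
5: can move to 1, which is L ⇒ W
From 7 Ada can move to 2, reaching an L position.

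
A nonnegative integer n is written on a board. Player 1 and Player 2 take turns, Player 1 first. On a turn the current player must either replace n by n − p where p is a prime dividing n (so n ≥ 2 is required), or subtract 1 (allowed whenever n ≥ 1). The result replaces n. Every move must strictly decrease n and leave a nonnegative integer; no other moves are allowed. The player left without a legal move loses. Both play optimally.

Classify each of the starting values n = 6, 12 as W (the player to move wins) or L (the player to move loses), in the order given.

Label each position W (a win for the player to move) or L (a loss). A position with no legal move is L; any other position is W exactly when some move reaches an L, and L when every move reaches a W.
n=0: no move → L
n=1: reaches L-position 0 → W
n=2: reaches L-position 0 → W
n=3: reaches L-position 0 → W
n=4: only reaches 2(W), 3(W), all W → L
n=5: reaches L-position 0 → W
n=6: reaches L-position 4 → W
n=7: reaches L-position 0 → W
n=8: only reaches 6(W), 7(W), all W → L
n=9: reaches L-position 8 → W
n=10: reaches L-position 8 → W
n=11: reaches L-position 0 → W
n=12: only reaches 9(W), 10(W), 11(W), all W → L

6: W, 12: L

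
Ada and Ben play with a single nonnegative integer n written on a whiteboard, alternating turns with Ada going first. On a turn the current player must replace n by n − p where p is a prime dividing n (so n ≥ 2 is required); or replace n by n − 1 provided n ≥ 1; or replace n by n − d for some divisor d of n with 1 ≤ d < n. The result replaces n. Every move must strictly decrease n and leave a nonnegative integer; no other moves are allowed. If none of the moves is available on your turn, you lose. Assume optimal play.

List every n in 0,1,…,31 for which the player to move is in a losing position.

Compute win/loss labels from the base case upward. A position with no move is L. Any other position is W if it can reach an L in one move, else L.
n=0: no move → L
n=1: can move to 0, which is L ⇒ W
n=2: can move to 0, which is L ⇒ W
n=3: can move to 0, which is L ⇒ W
n=4: moves to 2(W), 3(W); every one is W ⇒ L
n=5: can move to 0, which is L ⇒ W
n=6: can move to 4, which is L ⇒ W
n=7: can move to 0, which is L ⇒ W
n=8: can move to 4, which is L ⇒ W
n=9: moves to 6(W), 8(W); every one is W ⇒ L
n=10: can move to 9, which is L ⇒ W
n=11: can move to 0, which is L ⇒ W
n=12: can move to 9, which is L ⇒ W
n=13: can move to 0, which is L ⇒ W
n=14: moves to 7(W), 12(W), 13(W); every one is W ⇒ L
n=15: can move to 14, which is L ⇒ W
n=16: can move to 14, which is L ⇒ W
n=17: can move to 0, which is L ⇒ W
n=18: can move to 9, which is L ⇒ W
n=19: can move to 0, which is L ⇒ W
n=20: moves to 10(W), 15(W), 16(W), 18(W), 19(W); every one is W ⇒ L
n=21: can move to 14, which is L ⇒ W
n=22: can move to 20, which is L ⇒ W
n=23: can move to 0, which is L ⇒ W
n=24: can move to 20, which is L ⇒ W
n=25: can move to 20, which is L ⇒ W
n=26: moves to 13(W), 24(W), 25(W); every one is W ⇒ L
n=27: can move to 26, which is L ⇒ W
n=28: can move to 14, which is L ⇒ W
n=29: can move to 0, which is L ⇒ W
n=30: can move to 20, which is L ⇒ W
n=31: can move to 0, which is L ⇒ W
Reading off the rows marked L gives the requested list; there are 6 such values of n.

0, 4, 9, 14, 20, 26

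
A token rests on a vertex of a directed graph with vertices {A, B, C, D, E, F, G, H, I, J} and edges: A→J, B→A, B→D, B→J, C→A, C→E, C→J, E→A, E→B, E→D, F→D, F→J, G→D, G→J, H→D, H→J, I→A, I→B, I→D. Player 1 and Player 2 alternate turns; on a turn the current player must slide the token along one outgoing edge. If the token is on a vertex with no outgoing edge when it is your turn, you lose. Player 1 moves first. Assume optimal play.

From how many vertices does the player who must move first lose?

2

Work bottom-up. With no move the player to move loses. Otherwise the position is W if at least one move leads to an L position for the opponent, and L if every move leads to a W.
Every edge goes from a vertex to one that appears earlier in the order D, J, A, B, F, H, G, I, E, C, so processing vertices in that order labels each vertex after all of its successors.
D: no outgoing edge → L
J: no outgoing edge → L
A: W (go to J, an L position)
B: W (go to J, an L position)
F: W (go to J, an L position)
H: W (go to J, an L position)
G: W (go to J, an L position)
I: W (go to D, an L position)
E: W (go to D, an L position)
C: W (go to J, an L position)
The L vertices are D, J; that is 2 in all.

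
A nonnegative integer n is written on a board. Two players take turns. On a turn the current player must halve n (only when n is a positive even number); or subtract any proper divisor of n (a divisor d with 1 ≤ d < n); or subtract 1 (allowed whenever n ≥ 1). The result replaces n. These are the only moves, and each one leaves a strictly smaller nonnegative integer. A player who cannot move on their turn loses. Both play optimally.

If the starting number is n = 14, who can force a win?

Positions with no move are L. A position that does have a move is losing for the player to move precisely when every available move leads to a winning position for the opponent. Fill in the labels:
n=0: no move → L
n=1: reaches L-position 0 → W
n=2: only reaches 1(W), which is W → L
n=3: reaches L-position 2 → W
n=4: reaches L-position 2 → W
n=5: only reaches 4(W), which is W → L
n=6: reaches L-position 5 → W
n=7: only reaches 6(W), which is W → L
n=8: reaches L-position 7 → W
n=9: only reaches 6(W), 8(W), all W → L
n=10: reaches L-position 5 → W
n=11: only reaches 10(W), which is W → L
n=12: reaches L-position 9 → W
n=13: only reaches 12(W), which is W → L
n=14: reaches L-position 7 → W
The starting position 14 is W: the player to move should move to 7, handing over an L position.

The first player wins.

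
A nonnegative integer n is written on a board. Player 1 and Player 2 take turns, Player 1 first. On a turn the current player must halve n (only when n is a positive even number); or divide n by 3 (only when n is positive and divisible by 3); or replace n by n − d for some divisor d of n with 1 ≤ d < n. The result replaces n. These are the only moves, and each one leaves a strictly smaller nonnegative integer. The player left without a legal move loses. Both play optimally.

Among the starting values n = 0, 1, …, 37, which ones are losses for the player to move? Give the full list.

Build the W/L table. Terminal = L. A non-terminal position is W if it has a move to some L; otherwise it is L.
n=0: no move → L
n=1: no move → L
n=2: W (go to 1, an L position)
n=3: W (go to 1, an L position)
n=4: L (options 2(W), 3(W) are all W)
n=5: W (go to 4, an L position)
n=6: W (go to 4, an L position)
n=7: L (sole option 6(W) is W)
n=8: W (go to 4, an L position)
n=9: L (options 3(W), 6(W), 8(W) are all W)
n=10: W (go to 9, an L position)
n=11: L (sole option 10(W) is W)
n=12: W (go to 4, an L position)
n=13: L (sole option 12(W) is W)
n=14: W (go to 7, an L position)
n=15: L (options 5(W), 10(W), 12(W), 14(W) are all W)
n=16: W (go to 15, an L position)
n=17: L (sole option 16(W) is W)
n=18: W (go to 9, an L position)
n=19: L (sole option 18(W) is W)
n=20: W (go to 15, an L position)
n=21: W (go to 7, an L position)
n=22: W (go to 11, an L position)
n=23: L (sole option 22(W) is W)
n=24: W (go to 23, an L position)
n=25: L (options 20(W), 24(W) are all W)
n=26: W (go to 13, an L position)
n=27: W (go to 9, an L position)
n=28: L (options 14(W), 21(W), 24(W), 26(W), 27(W) are all W)
n=29: W (go to 28, an L position)
n=30: W (go to 15, an L position)
n=31: L (sole option 30(W) is W)
n=32: W (go to 28, an L position)
n=33: W (go to 11, an L position)
n=34: W (go to 17, an L position)
n=35: W (go to 28, an L position)
n=36: L (options 12(W), 18(W), 24(W), 27(W), 30(W), 32(W), 33(W), 34(W), 35(W) are all W)
n=37: W (go to 36, an L position)
Reading off the rows marked L gives the requested list; there are 15 such values of n.

0, 1, 4, 7, 9, 11, 13, 15, 17, 19, 23, 25, 28, 31, 36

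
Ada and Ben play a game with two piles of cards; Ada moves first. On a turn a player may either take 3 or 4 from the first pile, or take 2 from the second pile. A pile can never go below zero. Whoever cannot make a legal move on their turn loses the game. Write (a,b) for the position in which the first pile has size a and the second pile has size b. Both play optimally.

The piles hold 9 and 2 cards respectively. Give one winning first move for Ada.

Build the W/L table. Terminal = L. A non-terminal position is W if it has a move to some L; otherwise it is L.
No move ever increases a pile, so every position that can arise here has a ≤ 9 and b ≤ 2; it is enough to label the cells with 0 ≤ a ≤ 9 and 0 ≤ b ≤ 2.
Every move lowers a or b (never raises either), so fill the grid row by row in increasing a, and left to right within a row: each cell's successors are then already labelled.
      b=0  b=1  b=2
a=0:    L    L    W
a=1:    L    L    W
a=2:    L    L    W
a=3:    W    W    L
a=4:    W    W    L
a=5:    W    W    L
a=6:    W    W    W
a=7:    L    L    W
a=8:    L    L    W
a=9:    L    L    W
Cells with no legal move (terminal, hence L): (0,0), (0,1), (1,0), (1,1), (2,0), (2,1).
The remaining L cells, each justified by listing all of its moves:
(3,2): L (options (0,2)(W), (3,0)(W) are all W)
(4,2): L (options (1,2)(W), (0,2)(W), (4,0)(W) are all W)
(5,2): L (options (2,2)(W), (1,2)(W), (5,0)(W) are all W)
(7,0): L (options (4,0)(W), (3,0)(W) are all W)
(7,1): L (options (4,1)(W), (3,1)(W) are all W)
(8,0): L (options (5,0)(W), (4,0)(W) are all W)
(8,1): L (options (5,1)(W), (4,1)(W) are all W)
(9,0): L (options (6,0)(W), (5,0)(W) are all W)
(9,1): L (options (6,1)(W), (5,1)(W) are all W)
Every other cell has at least one move into one of the L cells above, so it is W.
From (9,2), the L positions reachable in one move are: (5,2), (9,0). Any move reaching one of these is winning.

Move to (5,2).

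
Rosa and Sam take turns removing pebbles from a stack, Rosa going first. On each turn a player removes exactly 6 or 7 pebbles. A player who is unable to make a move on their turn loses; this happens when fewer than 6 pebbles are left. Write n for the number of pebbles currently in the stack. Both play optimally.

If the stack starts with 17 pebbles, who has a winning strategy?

Sam wins.

Classify positions by backward induction: terminal positions (no move available) are L. From any other position, the mover wins iff some move reaches an L.
n=0: no move → L
n=1: no move → L
n=2: no move → L
n=3: no move → L
n=4: no move → L
n=5: no move → L
n=6: can move to 0, which is L ⇒ W
n=7: can move to 1, which is L ⇒ W
n=8: can move to 2, which is L ⇒ W
n=9: can move to 3, which is L ⇒ W
n=10: can move to 4, which is L ⇒ W
n=11: can move to 5, which is L ⇒ W
n=12: can move to 5, which is L ⇒ W
n=13: moves to 7(W), 6(W); every one is W ⇒ L
n=14: moves to 8(W), 7(W); every one is W ⇒ L
n=15: moves to 9(W), 8(W); every one is W ⇒ L
n=16: moves to 10(W), 9(W); every one is W ⇒ L
n=17: moves to 11(W), 10(W); every one is W ⇒ L
Every move from 17 reaches a W position, so the mover loses.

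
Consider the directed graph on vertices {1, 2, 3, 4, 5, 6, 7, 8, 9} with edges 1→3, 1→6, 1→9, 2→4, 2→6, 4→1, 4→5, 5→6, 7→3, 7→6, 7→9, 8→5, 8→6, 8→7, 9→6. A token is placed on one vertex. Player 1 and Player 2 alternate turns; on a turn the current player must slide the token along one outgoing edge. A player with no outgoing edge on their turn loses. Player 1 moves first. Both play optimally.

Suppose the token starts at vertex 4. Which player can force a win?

Positions with no move are L. A position that does have a move is losing for the player to move precisely when every available move leads to a winning position for the opponent. Fill in the labels:
Every edge goes from a vertex to one that appears earlier in the order 3, 6, 9, 1, 5, 4, 7, 2, 8, so processing vertices in that order labels each vertex after all of its successors.
3: no outgoing edge → L
6: no outgoing edge → L
9: reaches L-position 6 → W
1: reaches L-position 6 → W
5: reaches L-position 6 → W
4: only reaches 5(W), 1(W), all W → L
7: reaches L-position 6 → W
2: reaches L-position 4 → W
8: reaches L-position 6 → W
Every move from 4 reaches a W position, so the mover loses.

Player 2 wins.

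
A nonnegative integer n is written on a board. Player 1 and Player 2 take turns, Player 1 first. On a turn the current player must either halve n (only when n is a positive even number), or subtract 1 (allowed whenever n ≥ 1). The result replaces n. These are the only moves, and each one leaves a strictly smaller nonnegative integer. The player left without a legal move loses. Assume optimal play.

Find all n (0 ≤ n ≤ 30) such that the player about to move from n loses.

0, 2, 5, 7, 9, 11, 13, 15, 17, 19, 21, 23, 25, 27, 29

Classify positions by backward induction: terminal positions (no move available) are L. From any other position, the mover wins iff some move reaches an L.
n=0: no move → L
n=1: can move to 0, which is L ⇒ W
n=2: the only move is to 1(W), a W ⇒ L
n=3: can move to 2, which is L ⇒ W
n=4: can move to 2, which is L ⇒ W
n=5: the only move is to 4(W), a W ⇒ L
n=6: can move to 5, which is L ⇒ W
n=7: the only move is to 6(W), a W ⇒ L
n=8: can move to 7, which is L ⇒ W
n=9: the only move is to 8(W), a W ⇒ L
n=10: can move to 5, which is L ⇒ W
n=11: the only move is to 10(W), a W ⇒ L
n=12: can move to 11, which is L ⇒ W
n=13: the only move is to 12(W), a W ⇒ L
n=14: can move to 7, which is L ⇒ W
n=15: the only move is to 14(W), a W ⇒ L
n=16: can move to 15, which is L ⇒ W
n=17: the only move is to 16(W), a W ⇒ L
n=18: can move to 9, which is L ⇒ W
n=19: the only move is to 18(W), a W ⇒ L
n=20: can move to 19, which is L ⇒ W
n=21: the only move is to 20(W), a W ⇒ L
n=22: can move to 11, which is L ⇒ W
n=23: the only move is to 22(W), a W ⇒ L
n=24: can move to 23, which is L ⇒ W
n=25: the only move is to 24(W), a W ⇒ L
n=26: can move to 13, which is L ⇒ W
n=27: the only move is to 26(W), a W ⇒ L
n=28: can move to 27, which is L ⇒ W
n=29: the only move is to 28(W), a W ⇒ L
n=30: can move to 15, which is L ⇒ W
Reading off the rows marked L gives the requested list; there are 15 such values of n.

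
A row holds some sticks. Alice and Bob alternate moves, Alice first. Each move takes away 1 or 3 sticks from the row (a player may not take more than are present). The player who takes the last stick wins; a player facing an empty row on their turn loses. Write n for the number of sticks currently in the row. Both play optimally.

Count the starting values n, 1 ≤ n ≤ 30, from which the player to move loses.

15

Label each position W (a win for the player to move) or L (a loss). A position with no legal move is L; any other position is W exactly when some move reaches an L, and L when every move reaches a W.
n=0: no move → L
n=1: can move to 0, which is L ⇒ W
n=2: the only move is to 1(W), a W ⇒ L
n=3: can move to 2, which is L ⇒ W
n=4: moves to 3(W), 1(W); every one is W ⇒ L
n=5: can move to 4, which is L ⇒ W
n=6: moves to 5(W), 3(W); every one is W ⇒ L
n=7: can move to 6, which is L ⇒ W
n=8: moves to 7(W), 5(W); every one is W ⇒ L
n=9: can move to 8, which is L ⇒ W
n=10: moves to 9(W), 7(W); every one is W ⇒ L
n=11: can move to 10, which is L ⇒ W
n=12: moves to 11(W), 9(W); every one is W ⇒ L
n=13: can move to 12, which is L ⇒ W
n=14: moves to 13(W), 11(W); every one is W ⇒ L
n=15: can move to 14, which is L ⇒ W
n=16: moves to 15(W), 13(W); every one is W ⇒ L
n=17: can move to 16, which is L ⇒ W
n=18: moves to 17(W), 15(W); every one is W ⇒ L
n=19: can move to 18, which is L ⇒ W
n=20: moves to 19(W), 17(W); every one is W ⇒ L
n=21: can move to 20, which is L ⇒ W
n=22: moves to 21(W), 19(W); every one is W ⇒ L
n=23: can move to 22, which is L ⇒ W
n=24: moves to 23(W), 21(W); every one is W ⇒ L
n=25: can move to 24, which is L ⇒ W
n=26: moves to 25(W), 23(W); every one is W ⇒ L
n=27: can move to 26, which is L ⇒ W
n=28: moves to 27(W), 25(W); every one is W ⇒ L
n=29: can move to 28, which is L ⇒ W
n=30: moves to 29(W), 27(W); every one is W ⇒ L
L entries with 1 ≤ n ≤ 30 (n=0 is outside the asked range and is not counted): n = 2, 4, 6, 8, 10, 12, 14, 16, 18, 20, 22, 24, 26, 28, 30; that makes 15.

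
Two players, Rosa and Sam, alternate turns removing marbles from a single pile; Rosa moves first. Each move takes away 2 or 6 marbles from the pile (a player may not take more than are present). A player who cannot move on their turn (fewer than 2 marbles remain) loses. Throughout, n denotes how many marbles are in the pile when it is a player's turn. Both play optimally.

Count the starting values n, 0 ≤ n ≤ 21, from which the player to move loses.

12

Use the standard recursion: the mover loses at a terminal position; elsewhere, the mover wins exactly when some move hands the opponent an L position.
n=0: no move → L
n=1: no move → L
n=2: W (go to 0, an L position)
n=3: W (go to 1, an L position)
n=4: L (sole option 2(W) is W)
n=5: L (sole option 3(W) is W)
n=6: W (go to 4, an L position)
n=7: W (go to 5, an L position)
n=8: L (options 6(W), 2(W) are all W)
n=9: L (options 7(W), 3(W) are all W)
n=10: W (go to 8, an L position)
n=11: W (go to 9, an L position)
n=12: L (options 10(W), 6(W) are all W)
n=13: L (options 11(W), 7(W) are all W)
n=14: W (go to 12, an L position)
n=15: W (go to 13, an L position)
n=16: L (options 14(W), 10(W) are all W)
n=17: L (options 15(W), 11(W) are all W)
n=18: W (go to 16, an L position)
n=19: W (go to 17, an L position)
n=20: L (options 18(W), 14(W) are all W)
n=21: L (options 19(W), 15(W) are all W)
L entries with 0 ≤ n ≤ 21: n = 0, 1, 4, 5, 8, 9, 12, 13, 16, 17, 20, 21; that makes 12.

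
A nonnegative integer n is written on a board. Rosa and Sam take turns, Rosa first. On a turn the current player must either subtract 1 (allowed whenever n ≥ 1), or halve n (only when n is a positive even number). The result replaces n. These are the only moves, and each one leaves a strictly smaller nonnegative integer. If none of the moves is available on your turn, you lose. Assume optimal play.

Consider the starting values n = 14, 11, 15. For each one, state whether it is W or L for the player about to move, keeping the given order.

Compute win/loss labels from the base case upward. A position with no move is L. Any other position is W if it can reach an L in one move, else L.
n=0: no move → L
n=1: →0(L), so W
n=2: →1(W) only, which is W, so L
n=3: →2(L), so W
n=4: →2(L), so W
n=5: →4(W) only, which is W, so L
n=6: →5(L), so W
n=7: →6(W) only, which is W, so L
n=8: →7(L), so W
n=9: →8(W) only, which is W, so L
n=10: →5(L), so W
n=11: →10(W) only, which is W, so L
n=12: →11(L), so W
n=13: →12(W) only, which is W, so L
n=14: →7(L), so W
n=15: →14(W) only, which is W, so L

14: W, 11: L, 15: L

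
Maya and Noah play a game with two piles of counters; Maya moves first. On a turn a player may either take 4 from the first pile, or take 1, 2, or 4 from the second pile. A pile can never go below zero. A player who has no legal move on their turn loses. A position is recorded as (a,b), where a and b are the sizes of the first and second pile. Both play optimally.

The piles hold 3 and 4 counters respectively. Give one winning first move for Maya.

Label each position W (a win for the player to move) or L (a loss). A position with no legal move is L; any other position is W exactly when some move reaches an L, and L when every move reaches a W.
No move ever increases a pile, so every position that can arise here has a ≤ 3 and b ≤ 4; it is enough to label the cells with 0 ≤ a ≤ 3 and 0 ≤ b ≤ 4.
Every move lowers a or b (never raises either), so fill the grid row by row in increasing a, and left to right within a row: each cell's successors are then already labelled.
      b=0  b=1  b=2  b=3  b=4
a=0:    L    W    W    L    W
a=1:    L    W    W    L    W
a=2:    L    W    W    L    W
a=3:    L    W    W    L    W
Cells with no legal move (terminal, hence L): (0,0), (1,0), (2,0), (3,0).
The remaining L cells, each justified by listing all of its moves:
(0,3): →(0,2)(W), (0,1)(W) — all W, so L
(1,3): →(1,2)(W), (1,1)(W) — all W, so L
(2,3): →(2,2)(W), (2,1)(W) — all W, so L
(3,3): →(3,2)(W), (3,1)(W) — all W, so L
Every other cell has at least one move into one of the L cells above, so it is W.
From (3,4), the L positions reachable in one move are: (3,3), (3,0). Any move reaching one of these is winning.

Move to (3,3).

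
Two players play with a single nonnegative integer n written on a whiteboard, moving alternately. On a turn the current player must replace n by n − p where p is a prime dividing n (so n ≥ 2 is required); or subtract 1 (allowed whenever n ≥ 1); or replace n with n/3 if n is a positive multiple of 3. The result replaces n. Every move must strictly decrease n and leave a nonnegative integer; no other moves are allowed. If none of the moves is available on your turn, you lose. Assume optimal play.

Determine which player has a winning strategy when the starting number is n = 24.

Build the W/L table. Terminal = L. A non-terminal position is W if it has a move to some L; otherwise it is L.
n=0: no move → L
n=1: reaches L-position 0 → W
n=2: reaches L-position 0 → W
n=3: reaches L-position 0 → W
n=4: only reaches 2(W), 3(W), all W → L
n=5: reaches L-position 0 → W
n=6: reaches L-position 4 → W
n=7: reaches L-position 0 → W
n=8: only reaches 6(W), 7(W), all W → L
n=9: reaches L-position 8 → W
n=10: reaches L-position 8 → W
n=11: reaches L-position 0 → W
n=12: reaches L-position 4 → W
n=13: reaches L-position 0 → W
n=14: only reaches 7(W), 12(W), 13(W), all W → L
n=15: reaches L-position 14 → W
n=16: reaches L-position 14 → W
n=17: reaches L-position 0 → W
n=18: only reaches 6(W), 15(W), 16(W), 17(W), all W → L
n=19: reaches L-position 0 → W
n=20: reaches L-position 18 → W
n=21: reaches L-position 14 → W
n=22: only reaches 11(W), 20(W), 21(W), all W → L
n=23: reaches L-position 0 → W
n=24: reaches L-position 8 → W
The starting position 24 is W: the player to move should move to 8, handing over an L position.

The first player wins.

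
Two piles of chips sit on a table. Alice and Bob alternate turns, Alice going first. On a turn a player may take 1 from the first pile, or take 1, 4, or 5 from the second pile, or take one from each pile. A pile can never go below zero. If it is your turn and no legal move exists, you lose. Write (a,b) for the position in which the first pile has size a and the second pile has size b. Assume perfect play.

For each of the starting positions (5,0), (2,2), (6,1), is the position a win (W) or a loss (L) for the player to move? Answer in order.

(5,0): W, (2,2): L, (6,1): W

Build the W/L table. Terminal = L. A non-terminal position is W if it has a move to some L; otherwise it is L.
No move ever increases a pile, so every position that can arise here has a ≤ 6 and b ≤ 2; it is enough to label the cells with 0 ≤ a ≤ 6 and 0 ≤ b ≤ 2.
Every move lowers a or b (never raises either), so fill the grid row by row in increasing a, and left to right within a row: each cell's successors are then already labelled.
      b=0  b=1  b=2
a=0:    L    W    L
a=1:    W    W    W
a=2:    L    W    L
a=3:    W    W    W
a=4:    L    W    L
a=5:    W    W    W
a=6:    L    W    L
Cells with no legal move (terminal, hence L): (0,0).
The remaining L cells, each justified by listing all of its moves:
(0,2): only reaches (0,1)(W), which is W → L
(2,0): only reaches (1,0)(W), which is W → L
(2,2): only reaches (1,2)(W), (2,1)(W), (1,1)(W), all W → L
(4,0): only reaches (3,0)(W), which is W → L
(4,2): only reaches (3,2)(W), (4,1)(W), (3,1)(W), all W → L
(6,0): only reaches (5,0)(W), which is W → L
(6,2): only reaches (5,2)(W), (6,1)(W), (5,1)(W), all W → L
Every other cell has at least one move into one of the L cells above, so it is W.
(5,0): the move to (4,0) reaches an L cell, so W
(2,2): one of the L cells justified above, so L
(6,1): the move to (6,0) reaches an L cell, so W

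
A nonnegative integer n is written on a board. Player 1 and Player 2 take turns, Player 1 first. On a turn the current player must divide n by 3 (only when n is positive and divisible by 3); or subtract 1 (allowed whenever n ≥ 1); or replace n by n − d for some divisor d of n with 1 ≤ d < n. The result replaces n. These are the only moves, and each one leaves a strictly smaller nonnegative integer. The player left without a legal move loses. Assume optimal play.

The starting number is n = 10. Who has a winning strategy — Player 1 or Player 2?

Build the W/L table. Terminal = L. A non-terminal position is W if it has a move to some L; otherwise it is L.
n=0: no move → L
n=1: reaches L-position 0 → W
n=2: only reaches 1(W), which is W → L
n=3: reaches L-position 2 → W
n=4: reaches L-position 2 → W
n=5: only reaches 4(W), which is W → L
n=6: reaches L-position 2 → W
n=7: only reaches 6(W), which is W → L
n=8: reaches L-position 7 → W
n=9: only reaches 3(W), 6(W), 8(W), all W → L
n=10: reaches L-position 5 → W
From 10 Player 1 can move to 5, reaching an L position.

Player 1 wins.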